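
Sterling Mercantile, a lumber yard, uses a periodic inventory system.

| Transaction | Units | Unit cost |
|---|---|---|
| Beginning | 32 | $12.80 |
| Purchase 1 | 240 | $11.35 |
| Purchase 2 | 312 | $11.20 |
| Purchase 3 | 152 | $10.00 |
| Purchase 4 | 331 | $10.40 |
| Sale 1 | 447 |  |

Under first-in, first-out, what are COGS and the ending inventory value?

Sale 1 (447) [FIFO — oldest first]: 32 @ $12.80 + 240 @ $11.35 + 175 @ $11.20 = $5,093.60
Ending inventory: 137 @ $11.20 + 152 @ $10.00 + 331 @ $10.40 = $6,496.80

COGS = $5,093.60; ending inventory = $6,496.80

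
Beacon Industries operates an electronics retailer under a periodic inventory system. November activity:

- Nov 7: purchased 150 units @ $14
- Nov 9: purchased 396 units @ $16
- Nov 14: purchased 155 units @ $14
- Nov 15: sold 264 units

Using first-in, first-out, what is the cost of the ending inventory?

Nov 15, 264 sold [FIFO — oldest first]: 150 @ $14 + 114 @ $16 = $3,924
Ending inventory: 282 @ $16 + 155 @ $14 = $6,682
Check: goods available $10,606 = COGS $3,924 + ending $6,682

Ending inventory = $6,682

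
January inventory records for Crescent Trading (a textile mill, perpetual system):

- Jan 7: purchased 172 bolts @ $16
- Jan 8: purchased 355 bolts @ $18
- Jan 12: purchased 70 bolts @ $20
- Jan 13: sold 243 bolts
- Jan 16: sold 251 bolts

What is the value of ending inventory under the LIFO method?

Jan 13, 243 sold [LIFO — newest first]: 70 @ $20 + 173 @ $18 = $4,514
Jan 16, 251 sold [LIFO — newest first]: 182 @ $18 + 69 @ $16 = $4,380
Total COGS = $4,514 + $4,380 = $8,894
Ending inventory: 103 @ $16 = $1,648

Ending inventory = $1,648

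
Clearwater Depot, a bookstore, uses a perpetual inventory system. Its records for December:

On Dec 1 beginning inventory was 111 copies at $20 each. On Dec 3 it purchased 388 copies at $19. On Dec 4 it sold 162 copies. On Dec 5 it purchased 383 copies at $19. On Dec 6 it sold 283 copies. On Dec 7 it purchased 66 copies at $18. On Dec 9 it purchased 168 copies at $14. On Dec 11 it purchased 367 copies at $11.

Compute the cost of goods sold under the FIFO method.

COGS = $8,566

Dec 4, 162 sold [FIFO — oldest first]: 111 @ $20 + 51 @ $19 = $3,189
Dec 6, 283 sold [FIFO — oldest first]: 283 @ $19 = $5,377
Total COGS = $3,189 + $5,377 = $8,566
Ending inventory: 54 @ $19 + 383 @ $19 + 66 @ $18 + 168 @ $14 + 367 @ $11 = $15,880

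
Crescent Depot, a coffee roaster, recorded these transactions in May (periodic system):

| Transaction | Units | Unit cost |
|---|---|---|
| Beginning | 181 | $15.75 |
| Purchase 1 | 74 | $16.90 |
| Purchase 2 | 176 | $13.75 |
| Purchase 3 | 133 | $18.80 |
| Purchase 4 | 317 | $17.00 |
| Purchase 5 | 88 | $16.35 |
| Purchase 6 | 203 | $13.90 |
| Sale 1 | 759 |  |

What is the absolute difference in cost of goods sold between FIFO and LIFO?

$60.65

FIFO COGS: 181 @ $15.75 + 74 @ $16.90 + 176 @ $13.75 + 133 @ $18.80 + 195 @ $17.00 = $12,336.75
LIFO COGS: 203 @ $13.90 + 88 @ $16.35 + 317 @ $17.00 + 133 @ $18.80 + 18 @ $13.75 = $12,397.40
Difference = |$12,336.75 − $12,397.40| = $60.65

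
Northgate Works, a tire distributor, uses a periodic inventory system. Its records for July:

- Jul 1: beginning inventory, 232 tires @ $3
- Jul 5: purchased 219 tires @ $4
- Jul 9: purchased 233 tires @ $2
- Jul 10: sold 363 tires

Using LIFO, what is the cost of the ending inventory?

Ending inventory = $1,052

Jul 10, 363 sold [LIFO — newest first]: 233 @ $2 + 130 @ $4 = $986
Ending inventory: 232 @ $3 + 89 @ $4 = $1,052
Check: goods available $2,038 = COGS $986 + ending $1,052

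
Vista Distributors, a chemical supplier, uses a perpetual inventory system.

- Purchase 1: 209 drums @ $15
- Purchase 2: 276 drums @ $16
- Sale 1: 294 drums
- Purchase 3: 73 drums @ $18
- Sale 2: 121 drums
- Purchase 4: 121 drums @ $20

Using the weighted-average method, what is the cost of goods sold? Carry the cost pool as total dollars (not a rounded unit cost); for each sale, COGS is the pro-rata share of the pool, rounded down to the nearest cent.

COGS = $6,542.49

After Purchase 1: 209 on hand, pool $3,135.00 (≈ $15.0000 each)
After Purchase 2: 485 on hand, pool $7,551.00 (≈ $15.5691 each)
Sale 1, sell 294: 294/485 × $7,551.00 → $4,577.30
After Purchase 3: 264 on hand, pool $4,287.70 (≈ $16.2413 each)
Sale 2, sell 121: 121/264 × $4,287.70 → $1,965.19
After Purchase 4: 264 on hand, pool $4,742.51 (≈ $17.9641 each)
Total COGS = $4,577.30 + $1,965.19 = $6,542.49
Ending inventory (cost pool remaining) = $4,742.51
Check: goods available $11,285.00 = COGS $6,542.49 + ending $4,742.51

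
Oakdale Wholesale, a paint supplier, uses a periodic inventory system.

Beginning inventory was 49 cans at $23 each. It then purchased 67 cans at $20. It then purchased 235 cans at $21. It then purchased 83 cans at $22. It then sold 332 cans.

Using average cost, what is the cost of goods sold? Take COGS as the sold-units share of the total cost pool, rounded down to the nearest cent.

Sale 1, sell 332: 332/434 × $9,228.00 → $7,059.20
Ending inventory (cost pool remaining) = $2,168.80

COGS = $7,059.20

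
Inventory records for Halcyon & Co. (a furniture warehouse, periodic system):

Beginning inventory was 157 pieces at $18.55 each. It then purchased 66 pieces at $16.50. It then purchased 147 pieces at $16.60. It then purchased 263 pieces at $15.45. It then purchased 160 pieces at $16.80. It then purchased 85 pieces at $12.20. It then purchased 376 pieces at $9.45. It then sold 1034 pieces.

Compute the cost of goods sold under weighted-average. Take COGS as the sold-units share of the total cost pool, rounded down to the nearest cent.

COGS = $14,663.25

Sale 1, sell 1034: 1034/1254 × $17,783.10 → $14,663.25
Ending inventory (cost pool remaining) = $3,119.85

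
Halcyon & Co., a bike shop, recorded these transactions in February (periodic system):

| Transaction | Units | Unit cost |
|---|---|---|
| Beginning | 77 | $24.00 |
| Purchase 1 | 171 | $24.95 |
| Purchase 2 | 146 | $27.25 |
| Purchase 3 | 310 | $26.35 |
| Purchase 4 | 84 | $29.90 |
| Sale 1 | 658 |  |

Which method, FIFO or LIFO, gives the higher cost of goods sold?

FIFO COGS: 77 @ $24.00 + 171 @ $24.95 + 146 @ $27.25 + 264 @ $26.35 = $17,049.35
LIFO COGS: 84 @ $29.90 + 310 @ $26.35 + 146 @ $27.25 + 118 @ $24.95 = $17,602.70

LIFO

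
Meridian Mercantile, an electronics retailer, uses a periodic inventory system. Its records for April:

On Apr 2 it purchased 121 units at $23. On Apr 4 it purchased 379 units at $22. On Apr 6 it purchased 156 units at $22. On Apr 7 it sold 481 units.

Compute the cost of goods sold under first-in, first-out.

COGS = $10,703

Apr 7, 481 sold [FIFO — oldest first]: 121 @ $23 + 360 @ $22 = $10,703
Ending inventory: 19 @ $22 + 156 @ $22 = $3,850
Check: goods available $14,553 = COGS $10,703 + ending $3,850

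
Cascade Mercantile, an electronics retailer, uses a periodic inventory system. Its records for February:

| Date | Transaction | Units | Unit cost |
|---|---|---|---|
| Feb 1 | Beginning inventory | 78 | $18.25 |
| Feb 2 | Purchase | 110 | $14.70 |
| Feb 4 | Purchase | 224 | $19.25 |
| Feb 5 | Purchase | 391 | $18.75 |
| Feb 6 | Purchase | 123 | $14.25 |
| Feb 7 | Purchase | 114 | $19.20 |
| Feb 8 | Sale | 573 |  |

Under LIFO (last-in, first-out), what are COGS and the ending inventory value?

Feb 8, 573 sold [LIFO — newest first]: 114 @ $19.20 + 123 @ $14.25 + 336 @ $18.75 = $10,241.55
Ending inventory: 78 @ $18.25 + 110 @ $14.70 + 224 @ $19.25 + 55 @ $18.75 = $8,383.75

COGS = $10,241.55; ending inventory = $8,383.75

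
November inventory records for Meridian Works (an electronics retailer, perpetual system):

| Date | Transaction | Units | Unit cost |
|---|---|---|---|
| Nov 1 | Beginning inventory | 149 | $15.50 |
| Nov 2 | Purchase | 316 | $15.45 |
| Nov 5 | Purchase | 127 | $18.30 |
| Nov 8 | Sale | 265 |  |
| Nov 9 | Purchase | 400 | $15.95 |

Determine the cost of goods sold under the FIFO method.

COGS = $4,101.70

Nov 8, 265 sold [FIFO — oldest first]: 149 @ $15.50 + 116 @ $15.45 = $4,101.70
Ending inventory: 200 @ $15.45 + 127 @ $18.30 + 400 @ $15.95 = $11,794.10
Check: goods available $15,895.80 = COGS $4,101.70 + ending $11,794.10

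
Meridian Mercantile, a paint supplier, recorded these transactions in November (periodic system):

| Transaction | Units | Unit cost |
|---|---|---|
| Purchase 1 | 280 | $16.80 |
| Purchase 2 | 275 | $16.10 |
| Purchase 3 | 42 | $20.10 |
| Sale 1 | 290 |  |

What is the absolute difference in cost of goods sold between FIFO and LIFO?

$28.00

FIFO COGS: 280 @ $16.80 + 10 @ $16.10 = $4,865.00
LIFO COGS: 42 @ $20.10 + 248 @ $16.10 = $4,837.00
Difference = |$4,865.00 − $4,837.00| = $28.00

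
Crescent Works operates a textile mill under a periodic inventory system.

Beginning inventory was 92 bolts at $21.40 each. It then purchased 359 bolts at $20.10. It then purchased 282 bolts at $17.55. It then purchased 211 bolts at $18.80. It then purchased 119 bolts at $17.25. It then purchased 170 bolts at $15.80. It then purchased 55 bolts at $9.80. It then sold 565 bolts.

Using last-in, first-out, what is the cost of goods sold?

COGS = $9,420.05

Sale 1 (565) [LIFO — newest first]: 55 @ $9.80 + 170 @ $15.80 + 119 @ $17.25 + 211 @ $18.80 + 10 @ $17.55 = $9,420.05
Ending inventory: 92 @ $21.40 + 359 @ $20.10 + 272 @ $17.55 = $13,958.30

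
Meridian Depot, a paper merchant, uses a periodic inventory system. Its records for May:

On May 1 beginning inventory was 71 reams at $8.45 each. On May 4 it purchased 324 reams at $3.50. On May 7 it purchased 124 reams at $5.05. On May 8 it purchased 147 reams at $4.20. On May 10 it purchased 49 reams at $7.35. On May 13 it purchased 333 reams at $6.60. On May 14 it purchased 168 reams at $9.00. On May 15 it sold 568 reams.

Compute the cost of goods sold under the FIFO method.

COGS = $2,565.95

May 15, 568 sold [FIFO — oldest first]: 71 @ $8.45 + 324 @ $3.50 + 124 @ $5.05 + 49 @ $4.20 = $2,565.95
Ending inventory: 98 @ $4.20 + 49 @ $7.35 + 333 @ $6.60 + 168 @ $9.00 = $4,481.55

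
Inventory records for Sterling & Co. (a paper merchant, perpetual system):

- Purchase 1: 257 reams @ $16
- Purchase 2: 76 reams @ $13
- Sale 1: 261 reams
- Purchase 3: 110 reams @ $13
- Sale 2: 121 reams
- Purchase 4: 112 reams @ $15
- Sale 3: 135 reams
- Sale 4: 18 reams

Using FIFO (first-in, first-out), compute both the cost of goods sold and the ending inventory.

COGS = $7,910; ending inventory = $300

Sale 1 (261) [FIFO — oldest first]: 257 @ $16 + 4 @ $13 = $4,164
Sale 2 (121) [FIFO — oldest first]: 72 @ $13 + 49 @ $13 = $1,573
Sale 3 (135) [FIFO — oldest first]: 61 @ $13 + 74 @ $15 = $1,903
Sale 4 (18) [FIFO — oldest first]: 18 @ $15 = $270
Total COGS = $4,164 + $1,573 + $1,903 + $270 = $7,910
Ending inventory: 20 @ $15 = $300
Check: goods available $8,210 = COGS $7,910 + ending $300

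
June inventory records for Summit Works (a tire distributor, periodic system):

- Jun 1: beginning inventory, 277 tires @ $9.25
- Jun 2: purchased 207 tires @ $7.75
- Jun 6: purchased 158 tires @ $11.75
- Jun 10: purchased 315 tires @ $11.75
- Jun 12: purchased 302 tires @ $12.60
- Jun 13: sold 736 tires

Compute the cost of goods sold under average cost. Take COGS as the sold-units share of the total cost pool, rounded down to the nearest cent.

COGS = $7,909.19

Jun 13, sell 736: 736/1259 × $13,529.45 → $7,909.19
Ending inventory (cost pool remaining) = $5,620.26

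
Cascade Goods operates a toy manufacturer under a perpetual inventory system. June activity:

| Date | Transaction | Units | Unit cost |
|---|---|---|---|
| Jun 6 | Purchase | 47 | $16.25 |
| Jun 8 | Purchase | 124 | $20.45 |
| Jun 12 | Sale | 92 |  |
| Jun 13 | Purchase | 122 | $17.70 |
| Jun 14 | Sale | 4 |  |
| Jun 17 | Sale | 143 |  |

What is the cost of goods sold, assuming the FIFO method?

Jun 12, 92 sold [FIFO — oldest first]: 47 @ $16.25 + 45 @ $20.45 = $1,684.00
Jun 14, 4 sold [FIFO — oldest first]: 4 @ $20.45 = $81.80
Jun 17, 143 sold [FIFO — oldest first]: 75 @ $20.45 + 68 @ $17.70 = $2,737.35
Total COGS = $1,684.00 + $81.80 + $2,737.35 = $4,503.15
Ending inventory: 54 @ $17.70 = $955.80

COGS = $4,503.15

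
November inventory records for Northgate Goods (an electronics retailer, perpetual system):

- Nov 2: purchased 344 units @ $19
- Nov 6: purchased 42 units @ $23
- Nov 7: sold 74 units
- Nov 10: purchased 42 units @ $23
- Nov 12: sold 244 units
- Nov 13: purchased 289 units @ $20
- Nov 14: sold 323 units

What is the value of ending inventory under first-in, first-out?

Ending inventory = $1,520

Nov 7, 74 sold [FIFO — oldest first]: 74 @ $19 = $1,406
Nov 12, 244 sold [FIFO — oldest first]: 244 @ $19 = $4,636
Nov 14, 323 sold [FIFO — oldest first]: 26 @ $19 + 42 @ $23 + 42 @ $23 + 213 @ $20 = $6,686
Total COGS = $1,406 + $4,636 + $6,686 = $12,728
Ending inventory: 76 @ $20 = $1,520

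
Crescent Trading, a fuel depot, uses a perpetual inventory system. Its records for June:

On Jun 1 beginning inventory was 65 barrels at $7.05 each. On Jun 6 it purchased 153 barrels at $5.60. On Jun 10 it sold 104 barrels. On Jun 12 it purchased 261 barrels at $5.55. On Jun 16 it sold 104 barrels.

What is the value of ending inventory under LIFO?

Ending inventory = $1,604.00

Jun 10, 104 sold [LIFO — newest first]: 104 @ $5.60 = $582.40
Jun 16, 104 sold [LIFO — newest first]: 104 @ $5.55 = $577.20
Total COGS = $582.40 + $577.20 = $1,159.60
Ending inventory: 65 @ $7.05 + 49 @ $5.60 + 157 @ $5.55 = $1,604.00
Check: goods available $2,763.60 = COGS $1,159.60 + ending $1,604.00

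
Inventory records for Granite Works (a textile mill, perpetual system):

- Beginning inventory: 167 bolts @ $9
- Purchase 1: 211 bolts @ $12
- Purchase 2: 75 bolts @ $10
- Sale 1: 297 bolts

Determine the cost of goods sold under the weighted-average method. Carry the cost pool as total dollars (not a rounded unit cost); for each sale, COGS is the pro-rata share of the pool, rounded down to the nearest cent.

COGS = $3,137.18

After Beginning: 167 on hand, pool $1,503.00 (≈ $9.0000 each)
After Purchase 1: 378 on hand, pool $4,035.00 (≈ $10.6746 each)
After Purchase 2: 453 on hand, pool $4,785.00 (≈ $10.5629 each)
Sale 1, sell 297: 297/453 × $4,785.00 → $3,137.18
Ending inventory (cost pool remaining) = $1,647.82
Check: goods available $4,785.00 = COGS $3,137.18 + ending $1,647.82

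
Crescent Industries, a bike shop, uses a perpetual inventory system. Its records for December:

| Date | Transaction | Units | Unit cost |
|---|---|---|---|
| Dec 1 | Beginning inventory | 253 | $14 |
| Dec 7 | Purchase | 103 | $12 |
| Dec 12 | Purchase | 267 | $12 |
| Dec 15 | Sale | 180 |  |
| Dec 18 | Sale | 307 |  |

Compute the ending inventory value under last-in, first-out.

Dec 15, 180 sold [LIFO — newest first]: 180 @ $12 = $2,160
Dec 18, 307 sold [LIFO — newest first]: 87 @ $12 + 103 @ $12 + 117 @ $14 = $3,918
Total COGS = $2,160 + $3,918 = $6,078
Ending inventory: 136 @ $14 = $1,904

Ending inventory = $1,904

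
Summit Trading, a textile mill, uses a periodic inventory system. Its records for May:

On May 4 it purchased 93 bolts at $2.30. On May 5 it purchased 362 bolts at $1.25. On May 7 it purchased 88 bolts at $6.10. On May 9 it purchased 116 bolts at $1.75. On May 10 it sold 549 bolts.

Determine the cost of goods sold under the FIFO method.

May 10, 549 sold [FIFO — oldest first]: 93 @ $2.30 + 362 @ $1.25 + 88 @ $6.10 + 6 @ $1.75 = $1,213.70
Ending inventory: 110 @ $1.75 = $192.50

COGS = $1,213.70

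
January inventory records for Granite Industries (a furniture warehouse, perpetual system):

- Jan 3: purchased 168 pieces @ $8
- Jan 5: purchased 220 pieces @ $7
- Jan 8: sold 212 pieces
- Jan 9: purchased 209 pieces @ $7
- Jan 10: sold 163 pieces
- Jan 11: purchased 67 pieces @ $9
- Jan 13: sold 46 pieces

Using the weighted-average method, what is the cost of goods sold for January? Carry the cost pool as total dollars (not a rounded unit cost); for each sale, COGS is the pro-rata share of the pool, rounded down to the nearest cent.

COGS = $3,099.37

After Jan 3: 168 on hand, pool $1,344.00 (≈ $8.0000 each)
After Jan 5: 388 on hand, pool $2,884.00 (≈ $7.4330 each)
Jan 8, sell 212: 212/388 × $2,884.00 → $1,575.79
After Jan 9: 385 on hand, pool $2,771.21 (≈ $7.1979 each)
Jan 10, sell 163: 163/385 × $2,771.21 → $1,173.26
After Jan 11: 289 on hand, pool $2,200.95 (≈ $7.6157 each)
Jan 13, sell 46: 46/289 × $2,200.95 → $350.32
Total COGS = $1,575.79 + $1,173.26 + $350.32 = $3,099.37
Ending inventory (cost pool remaining) = $1,850.63
Check: goods available $4,950.00 = COGS $3,099.37 + ending $1,850.63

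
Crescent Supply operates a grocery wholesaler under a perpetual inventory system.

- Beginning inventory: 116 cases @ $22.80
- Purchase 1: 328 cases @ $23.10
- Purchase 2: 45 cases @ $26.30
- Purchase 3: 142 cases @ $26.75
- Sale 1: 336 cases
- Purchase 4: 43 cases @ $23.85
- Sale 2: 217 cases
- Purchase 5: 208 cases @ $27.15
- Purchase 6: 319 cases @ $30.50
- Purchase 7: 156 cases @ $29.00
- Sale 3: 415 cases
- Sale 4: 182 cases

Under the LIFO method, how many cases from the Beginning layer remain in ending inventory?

Sale 1 (336) [LIFO — newest first]: 142 @ $26.75 + 45 @ $26.30 + 149 @ $23.10 = $8,423.90
Sale 2 (217) [LIFO — newest first]: 43 @ $23.85 + 174 @ $23.10 = $5,044.95
Sale 3 (415) [LIFO — newest first]: 156 @ $29.00 + 259 @ $30.50 = $12,423.50
Sale 4 (182) [LIFO — newest first]: 60 @ $30.50 + 122 @ $27.15 = $5,142.30
Total COGS = $8,423.90 + $5,044.95 + $12,423.50 + $5,142.30 = $31,034.65
Ending inventory: 116 @ $22.80 + 5 @ $23.10 + 86 @ $27.15 = $5,095.20

116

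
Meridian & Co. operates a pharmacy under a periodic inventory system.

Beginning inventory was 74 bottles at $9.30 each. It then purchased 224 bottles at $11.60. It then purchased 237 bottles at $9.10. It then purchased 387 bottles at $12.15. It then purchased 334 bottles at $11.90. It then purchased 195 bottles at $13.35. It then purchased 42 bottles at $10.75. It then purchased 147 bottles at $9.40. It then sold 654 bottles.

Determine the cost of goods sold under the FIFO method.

Sale 1 (654) [FIFO — oldest first]: 74 @ $9.30 + 224 @ $11.60 + 237 @ $9.10 + 119 @ $12.15 = $6,889.15
Ending inventory: 268 @ $12.15 + 334 @ $11.90 + 195 @ $13.35 + 42 @ $10.75 + 147 @ $9.40 = $11,667.35

COGS = $6,889.15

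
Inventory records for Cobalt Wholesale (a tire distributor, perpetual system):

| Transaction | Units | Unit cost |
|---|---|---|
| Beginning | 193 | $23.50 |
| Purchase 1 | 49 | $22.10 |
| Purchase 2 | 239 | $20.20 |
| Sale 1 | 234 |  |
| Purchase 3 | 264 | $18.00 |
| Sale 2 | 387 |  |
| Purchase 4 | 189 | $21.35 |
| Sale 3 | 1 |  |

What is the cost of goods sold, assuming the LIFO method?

Sale 1 (234) [LIFO — newest first]: 234 @ $20.20 = $4,726.80
Sale 2 (387) [LIFO — newest first]: 264 @ $18.00 + 5 @ $20.20 + 49 @ $22.10 + 69 @ $23.50 = $7,557.40
Sale 3 (1) [LIFO — newest first]: 1 @ $21.35 = $21.35
Total COGS = $4,726.80 + $7,557.40 + $21.35 = $12,305.55
Ending inventory: 124 @ $23.50 + 188 @ $21.35 = $6,927.80
Check: goods available $19,233.35 = COGS $12,305.55 + ending $6,927.80

COGS = $12,305.55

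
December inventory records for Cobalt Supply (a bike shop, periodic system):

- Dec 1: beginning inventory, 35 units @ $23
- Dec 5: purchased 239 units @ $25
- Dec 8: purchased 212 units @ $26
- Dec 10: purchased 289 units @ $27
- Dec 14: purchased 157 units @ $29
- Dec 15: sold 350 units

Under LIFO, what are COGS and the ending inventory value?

COGS = $9,764; ending inventory = $14,884

Dec 15, 350 sold [LIFO — newest first]: 157 @ $29 + 193 @ $27 = $9,764
Ending inventory: 35 @ $23 + 239 @ $25 + 212 @ $26 + 96 @ $27 = $14,884
Check: goods available $24,648 = COGS $9,764 + ending $14,884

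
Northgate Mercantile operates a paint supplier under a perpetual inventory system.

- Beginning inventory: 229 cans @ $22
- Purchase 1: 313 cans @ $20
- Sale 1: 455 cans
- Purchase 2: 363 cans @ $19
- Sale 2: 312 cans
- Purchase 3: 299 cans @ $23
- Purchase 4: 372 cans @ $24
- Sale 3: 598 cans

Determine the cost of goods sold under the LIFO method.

COGS = $29,438

Sale 1 (455) [LIFO — newest first]: 313 @ $20 + 142 @ $22 = $9,384
Sale 2 (312) [LIFO — newest first]: 312 @ $19 = $5,928
Sale 3 (598) [LIFO — newest first]: 372 @ $24 + 226 @ $23 = $14,126
Total COGS = $9,384 + $5,928 + $14,126 = $29,438
Ending inventory: 87 @ $22 + 51 @ $19 + 73 @ $23 = $4,562
Check: goods available $34,000 = COGS $29,438 + ending $4,562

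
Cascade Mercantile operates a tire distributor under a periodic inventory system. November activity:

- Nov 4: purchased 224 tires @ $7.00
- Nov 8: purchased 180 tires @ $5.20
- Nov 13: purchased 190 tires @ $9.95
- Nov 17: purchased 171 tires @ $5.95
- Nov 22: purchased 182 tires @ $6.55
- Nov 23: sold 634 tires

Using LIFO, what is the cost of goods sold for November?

COGS = $4,573.25

Nov 23, 634 sold [LIFO — newest first]: 182 @ $6.55 + 171 @ $5.95 + 190 @ $9.95 + 91 @ $5.20 = $4,573.25
Ending inventory: 224 @ $7.00 + 89 @ $5.20 = $2,030.80
Check: goods available $6,604.05 = COGS $4,573.25 + ending $2,030.80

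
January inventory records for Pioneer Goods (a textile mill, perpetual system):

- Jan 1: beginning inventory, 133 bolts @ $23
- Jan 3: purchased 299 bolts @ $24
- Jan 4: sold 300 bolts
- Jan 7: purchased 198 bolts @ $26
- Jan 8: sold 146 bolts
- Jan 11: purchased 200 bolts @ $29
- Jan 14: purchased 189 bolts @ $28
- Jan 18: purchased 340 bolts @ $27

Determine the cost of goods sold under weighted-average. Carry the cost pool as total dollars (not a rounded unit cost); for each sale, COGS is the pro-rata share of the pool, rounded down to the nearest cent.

After Jan 1: 133 on hand, pool $3,059.00 (≈ $23.0000 each)
After Jan 3: 432 on hand, pool $10,235.00 (≈ $23.6921 each)
Jan 4, sell 300: 300/432 × $10,235.00 → $7,107.63
After Jan 7: 330 on hand, pool $8,275.37 (≈ $25.0769 each)
Jan 8, sell 146: 146/330 × $8,275.37 → $3,661.22
After Jan 11: 384 on hand, pool $10,414.15 (≈ $27.1202 each)
After Jan 14: 573 on hand, pool $15,706.15 (≈ $27.4104 each)
After Jan 18: 913 on hand, pool $24,886.15 (≈ $27.2576 each)
Total COGS = $7,107.63 + $3,661.22 = $10,768.85
Ending inventory (cost pool remaining) = $24,886.15
Check: goods available $35,655.00 = COGS $10,768.85 + ending $24,886.15

COGS = $10,768.85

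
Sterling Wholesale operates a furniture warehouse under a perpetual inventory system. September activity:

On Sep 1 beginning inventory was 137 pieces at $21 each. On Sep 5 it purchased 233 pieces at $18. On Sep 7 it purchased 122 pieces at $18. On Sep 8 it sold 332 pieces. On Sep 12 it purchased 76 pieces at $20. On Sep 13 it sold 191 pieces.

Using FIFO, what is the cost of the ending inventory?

Sep 8, 332 sold [FIFO — oldest first]: 137 @ $21 + 195 @ $18 = $6,387
Sep 13, 191 sold [FIFO — oldest first]: 38 @ $18 + 122 @ $18 + 31 @ $20 = $3,500
Total COGS = $6,387 + $3,500 = $9,887
Ending inventory: 45 @ $20 = $900
Check: goods available $10,787 = COGS $9,887 + ending $900

Ending inventory = $900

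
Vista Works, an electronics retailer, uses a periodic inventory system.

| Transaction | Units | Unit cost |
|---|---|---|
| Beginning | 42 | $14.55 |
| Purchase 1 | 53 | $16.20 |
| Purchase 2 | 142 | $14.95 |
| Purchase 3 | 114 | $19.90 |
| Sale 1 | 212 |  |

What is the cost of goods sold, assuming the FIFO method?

Sale 1 (212) [FIFO — oldest first]: 42 @ $14.55 + 53 @ $16.20 + 117 @ $14.95 = $3,218.85
Ending inventory: 25 @ $14.95 + 114 @ $19.90 = $2,642.35
Check: goods available $5,861.20 = COGS $3,218.85 + ending $2,642.35

COGS = $3,218.85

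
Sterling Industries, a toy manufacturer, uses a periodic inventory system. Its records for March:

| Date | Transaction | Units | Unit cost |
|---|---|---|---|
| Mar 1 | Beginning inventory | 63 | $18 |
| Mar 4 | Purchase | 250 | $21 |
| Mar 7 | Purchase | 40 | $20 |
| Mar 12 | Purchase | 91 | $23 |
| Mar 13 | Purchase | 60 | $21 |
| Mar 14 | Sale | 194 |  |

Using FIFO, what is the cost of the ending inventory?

Ending inventory = $6,652

Mar 14, 194 sold [FIFO — oldest first]: 63 @ $18 + 131 @ $21 = $3,885
Ending inventory: 119 @ $21 + 40 @ $20 + 91 @ $23 + 60 @ $21 = $6,652
Check: goods available $10,537 = COGS $3,885 + ending $6,652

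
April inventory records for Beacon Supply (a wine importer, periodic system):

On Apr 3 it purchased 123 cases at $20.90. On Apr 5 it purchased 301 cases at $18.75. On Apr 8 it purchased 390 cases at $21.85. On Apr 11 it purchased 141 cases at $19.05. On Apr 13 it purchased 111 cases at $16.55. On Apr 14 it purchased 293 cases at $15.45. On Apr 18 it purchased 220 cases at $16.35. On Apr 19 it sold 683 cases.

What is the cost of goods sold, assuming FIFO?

COGS = $13,873.60

Apr 19, 683 sold [FIFO — oldest first]: 123 @ $20.90 + 301 @ $18.75 + 259 @ $21.85 = $13,873.60
Ending inventory: 131 @ $21.85 + 141 @ $19.05 + 111 @ $16.55 + 293 @ $15.45 + 220 @ $16.35 = $15,509.30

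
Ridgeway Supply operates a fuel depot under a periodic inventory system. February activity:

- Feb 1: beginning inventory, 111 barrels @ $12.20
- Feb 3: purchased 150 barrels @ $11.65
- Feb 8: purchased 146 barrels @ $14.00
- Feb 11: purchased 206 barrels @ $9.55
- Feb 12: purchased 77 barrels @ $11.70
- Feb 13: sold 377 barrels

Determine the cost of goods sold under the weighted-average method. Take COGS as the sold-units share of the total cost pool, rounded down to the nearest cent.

Feb 13, sell 377: 377/690 × $8,013.90 → $4,378.60
Ending inventory (cost pool remaining) = $3,635.30

COGS = $4,378.60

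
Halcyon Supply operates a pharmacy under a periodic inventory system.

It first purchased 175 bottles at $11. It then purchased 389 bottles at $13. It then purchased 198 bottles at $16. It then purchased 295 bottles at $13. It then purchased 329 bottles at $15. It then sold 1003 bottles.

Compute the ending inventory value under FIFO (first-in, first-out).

Sale 1 (1003) [FIFO — oldest first]: 175 @ $11 + 389 @ $13 + 198 @ $16 + 241 @ $13 = $13,283
Ending inventory: 54 @ $13 + 329 @ $15 = $5,637

Ending inventory = $5,637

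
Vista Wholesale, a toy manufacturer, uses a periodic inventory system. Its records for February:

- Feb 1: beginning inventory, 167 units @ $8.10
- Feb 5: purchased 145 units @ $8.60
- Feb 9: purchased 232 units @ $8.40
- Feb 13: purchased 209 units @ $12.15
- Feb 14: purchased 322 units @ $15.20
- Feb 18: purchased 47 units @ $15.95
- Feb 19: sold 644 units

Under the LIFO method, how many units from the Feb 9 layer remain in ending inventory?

166

Feb 19, 644 sold [LIFO — newest first]: 47 @ $15.95 + 322 @ $15.20 + 209 @ $12.15 + 66 @ $8.40 = $8,737.80
Ending inventory: 167 @ $8.10 + 145 @ $8.60 + 166 @ $8.40 = $3,994.10
Check: goods available $12,731.90 = COGS $8,737.80 + ending $3,994.10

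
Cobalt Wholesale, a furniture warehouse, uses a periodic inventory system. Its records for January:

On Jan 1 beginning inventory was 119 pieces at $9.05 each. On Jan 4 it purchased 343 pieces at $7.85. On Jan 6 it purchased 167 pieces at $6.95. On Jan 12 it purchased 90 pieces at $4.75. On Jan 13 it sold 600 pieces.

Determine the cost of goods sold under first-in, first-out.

Jan 13, 600 sold [FIFO — oldest first]: 119 @ $9.05 + 343 @ $7.85 + 138 @ $6.95 = $4,728.60
Ending inventory: 29 @ $6.95 + 90 @ $4.75 = $629.05

COGS = $4,728.60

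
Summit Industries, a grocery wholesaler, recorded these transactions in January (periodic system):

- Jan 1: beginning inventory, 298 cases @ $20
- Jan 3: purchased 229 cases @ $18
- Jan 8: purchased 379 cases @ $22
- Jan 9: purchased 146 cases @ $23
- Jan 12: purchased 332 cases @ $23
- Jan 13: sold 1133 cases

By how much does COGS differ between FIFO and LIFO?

FIFO COGS: 298 @ $20 + 229 @ $18 + 379 @ $22 + 146 @ $23 + 81 @ $23 = $23,641
LIFO COGS: 332 @ $23 + 146 @ $23 + 379 @ $22 + 229 @ $18 + 47 @ $20 = $24,394
Difference = |$23,641 − $24,394| = $753

$753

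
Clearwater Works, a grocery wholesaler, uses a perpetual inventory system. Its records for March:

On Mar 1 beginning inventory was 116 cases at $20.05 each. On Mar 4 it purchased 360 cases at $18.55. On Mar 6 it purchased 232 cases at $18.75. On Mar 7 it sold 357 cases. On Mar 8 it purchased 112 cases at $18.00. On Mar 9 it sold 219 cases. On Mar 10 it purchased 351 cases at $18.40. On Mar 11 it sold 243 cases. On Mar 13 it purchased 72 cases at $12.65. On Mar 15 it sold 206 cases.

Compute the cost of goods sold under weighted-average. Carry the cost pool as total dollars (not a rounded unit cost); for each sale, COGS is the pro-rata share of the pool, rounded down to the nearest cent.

After Mar 1: 116 on hand, pool $2,325.80 (≈ $20.0500 each)
After Mar 4: 476 on hand, pool $9,003.80 (≈ $18.9155 each)
After Mar 6: 708 on hand, pool $13,353.80 (≈ $18.8613 each)
Mar 7, sell 357: 357/708 × $13,353.80 → $6,733.48
After Mar 8: 463 on hand, pool $8,636.32 (≈ $18.6530 each)
Mar 9, sell 219: 219/463 × $8,636.32 → $4,084.99
After Mar 10: 595 on hand, pool $11,009.73 (≈ $18.5037 each)
Mar 11, sell 243: 243/595 × $11,009.73 → $4,496.41
After Mar 13: 424 on hand, pool $7,424.12 (≈ $17.5097 each)
Mar 15, sell 206: 206/424 × $7,424.12 → $3,607.00
Total COGS = $6,733.48 + $4,084.99 + $4,496.41 + $3,607.00 = $18,921.88
Ending inventory (cost pool remaining) = $3,817.12
Check: goods available $22,739.00 = COGS $18,921.88 + ending $3,817.12

COGS = $18,921.88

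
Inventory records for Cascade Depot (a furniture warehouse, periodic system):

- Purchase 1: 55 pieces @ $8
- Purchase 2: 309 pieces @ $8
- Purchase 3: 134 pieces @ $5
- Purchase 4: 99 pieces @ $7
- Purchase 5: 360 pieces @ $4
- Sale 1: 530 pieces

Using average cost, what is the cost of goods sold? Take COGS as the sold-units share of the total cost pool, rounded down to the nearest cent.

Sale 1, sell 530: 530/957 × $5,715.00 → $3,165.04
Ending inventory (cost pool remaining) = $2,549.96

COGS = $3,165.04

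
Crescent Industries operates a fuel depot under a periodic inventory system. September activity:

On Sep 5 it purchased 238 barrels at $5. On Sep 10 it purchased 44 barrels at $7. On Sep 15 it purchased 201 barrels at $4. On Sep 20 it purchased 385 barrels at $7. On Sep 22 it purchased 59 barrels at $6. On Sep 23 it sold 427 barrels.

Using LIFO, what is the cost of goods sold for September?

COGS = $2,930

Sep 23, 427 sold [LIFO — newest first]: 59 @ $6 + 368 @ $7 = $2,930
Ending inventory: 238 @ $5 + 44 @ $7 + 201 @ $4 + 17 @ $7 = $2,421
Check: goods available $5,351 = COGS $2,930 + ending $2,421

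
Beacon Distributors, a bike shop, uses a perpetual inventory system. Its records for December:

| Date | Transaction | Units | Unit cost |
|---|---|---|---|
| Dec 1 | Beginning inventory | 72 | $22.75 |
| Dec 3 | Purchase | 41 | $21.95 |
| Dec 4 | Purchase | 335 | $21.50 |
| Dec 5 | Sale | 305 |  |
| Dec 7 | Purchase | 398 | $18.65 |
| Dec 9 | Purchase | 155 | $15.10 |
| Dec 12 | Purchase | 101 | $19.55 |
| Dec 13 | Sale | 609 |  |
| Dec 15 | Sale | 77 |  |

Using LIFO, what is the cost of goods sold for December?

Dec 5, 305 sold [LIFO — newest first]: 305 @ $21.50 = $6,557.50
Dec 13, 609 sold [LIFO — newest first]: 101 @ $19.55 + 155 @ $15.10 + 353 @ $18.65 = $10,898.50
Dec 15, 77 sold [LIFO — newest first]: 45 @ $18.65 + 30 @ $21.50 + 2 @ $21.95 = $1,528.15
Total COGS = $6,557.50 + $10,898.50 + $1,528.15 = $18,984.15
Ending inventory: 72 @ $22.75 + 39 @ $21.95 = $2,494.05
Check: goods available $21,478.20 = COGS $18,984.15 + ending $2,494.05

COGS = $18,984.15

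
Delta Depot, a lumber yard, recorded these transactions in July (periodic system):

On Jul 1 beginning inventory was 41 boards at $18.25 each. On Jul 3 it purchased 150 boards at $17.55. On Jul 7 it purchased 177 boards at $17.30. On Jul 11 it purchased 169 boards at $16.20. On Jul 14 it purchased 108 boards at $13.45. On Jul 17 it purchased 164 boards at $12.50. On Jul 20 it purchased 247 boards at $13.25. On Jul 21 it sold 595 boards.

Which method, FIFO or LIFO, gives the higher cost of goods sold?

FIFO

FIFO COGS: 41 @ $18.25 + 150 @ $17.55 + 177 @ $17.30 + 169 @ $16.20 + 58 @ $13.45 = $9,960.75
LIFO COGS: 247 @ $13.25 + 164 @ $12.50 + 108 @ $13.45 + 76 @ $16.20 = $8,006.55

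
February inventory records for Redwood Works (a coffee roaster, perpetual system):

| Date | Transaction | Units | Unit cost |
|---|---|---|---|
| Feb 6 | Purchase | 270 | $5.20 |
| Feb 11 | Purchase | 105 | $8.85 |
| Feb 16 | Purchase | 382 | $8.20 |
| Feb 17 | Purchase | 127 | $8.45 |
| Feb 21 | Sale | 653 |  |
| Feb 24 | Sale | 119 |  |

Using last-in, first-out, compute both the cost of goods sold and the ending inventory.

COGS = $5,956.40; ending inventory = $582.40

Feb 21, 653 sold [LIFO — newest first]: 127 @ $8.45 + 382 @ $8.20 + 105 @ $8.85 + 39 @ $5.20 = $5,337.60
Feb 24, 119 sold [LIFO — newest first]: 119 @ $5.20 = $618.80
Total COGS = $5,337.60 + $618.80 = $5,956.40
Ending inventory: 112 @ $5.20 = $582.40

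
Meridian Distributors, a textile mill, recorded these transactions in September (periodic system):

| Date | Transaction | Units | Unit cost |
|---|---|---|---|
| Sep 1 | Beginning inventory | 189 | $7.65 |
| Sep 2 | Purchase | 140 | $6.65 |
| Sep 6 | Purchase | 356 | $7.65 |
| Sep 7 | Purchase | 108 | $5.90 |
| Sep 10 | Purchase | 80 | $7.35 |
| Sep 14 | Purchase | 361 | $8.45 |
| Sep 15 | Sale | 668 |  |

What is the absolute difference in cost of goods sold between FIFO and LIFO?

FIFO COGS: 189 @ $7.65 + 140 @ $6.65 + 339 @ $7.65 = $4,970.20
LIFO COGS: 361 @ $8.45 + 80 @ $7.35 + 108 @ $5.90 + 119 @ $7.65 = $5,186.00
Difference = |$4,970.20 − $5,186.00| = $215.80

$215.80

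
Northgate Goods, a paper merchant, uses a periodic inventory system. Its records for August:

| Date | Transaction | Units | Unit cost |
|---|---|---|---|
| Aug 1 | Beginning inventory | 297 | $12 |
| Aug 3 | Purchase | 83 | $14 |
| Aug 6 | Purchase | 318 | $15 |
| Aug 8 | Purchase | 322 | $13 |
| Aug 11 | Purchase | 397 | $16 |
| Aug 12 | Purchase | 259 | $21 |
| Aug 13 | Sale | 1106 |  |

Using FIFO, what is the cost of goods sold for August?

COGS = $15,058

Aug 13, 1106 sold [FIFO — oldest first]: 297 @ $12 + 83 @ $14 + 318 @ $15 + 322 @ $13 + 86 @ $16 = $15,058
Ending inventory: 311 @ $16 + 259 @ $21 = $10,415
Check: goods available $25,473 = COGS $15,058 + ending $10,415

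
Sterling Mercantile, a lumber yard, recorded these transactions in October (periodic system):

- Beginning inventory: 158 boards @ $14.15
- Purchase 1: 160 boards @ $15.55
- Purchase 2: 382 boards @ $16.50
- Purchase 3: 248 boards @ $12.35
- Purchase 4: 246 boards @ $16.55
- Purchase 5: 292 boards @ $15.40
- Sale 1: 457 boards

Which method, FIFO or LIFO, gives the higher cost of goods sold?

LIFO

FIFO COGS: 158 @ $14.15 + 160 @ $15.55 + 139 @ $16.50 = $7,017.20
LIFO COGS: 292 @ $15.40 + 165 @ $16.55 = $7,227.55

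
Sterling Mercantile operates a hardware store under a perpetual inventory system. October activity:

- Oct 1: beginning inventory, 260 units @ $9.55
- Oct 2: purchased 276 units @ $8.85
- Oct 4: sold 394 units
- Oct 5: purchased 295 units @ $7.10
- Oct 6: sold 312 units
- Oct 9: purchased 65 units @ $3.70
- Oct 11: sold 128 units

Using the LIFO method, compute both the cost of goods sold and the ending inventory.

Oct 4, 394 sold [LIFO — newest first]: 276 @ $8.85 + 118 @ $9.55 = $3,569.50
Oct 6, 312 sold [LIFO — newest first]: 295 @ $7.10 + 17 @ $9.55 = $2,256.85
Oct 11, 128 sold [LIFO — newest first]: 65 @ $3.70 + 63 @ $9.55 = $842.15
Total COGS = $3,569.50 + $2,256.85 + $842.15 = $6,668.50
Ending inventory: 62 @ $9.55 = $592.10

COGS = $6,668.50; ending inventory = $592.10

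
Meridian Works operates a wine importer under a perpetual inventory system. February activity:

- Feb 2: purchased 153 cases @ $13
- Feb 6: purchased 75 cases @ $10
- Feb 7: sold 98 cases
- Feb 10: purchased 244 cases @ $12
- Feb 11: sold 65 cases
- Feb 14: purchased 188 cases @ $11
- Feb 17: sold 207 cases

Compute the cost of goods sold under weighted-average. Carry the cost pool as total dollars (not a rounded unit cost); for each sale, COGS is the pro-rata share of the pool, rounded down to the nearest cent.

After Feb 2: 153 on hand, pool $1,989.00 (≈ $13.0000 each)
After Feb 6: 228 on hand, pool $2,739.00 (≈ $12.0132 each)
Feb 7, sell 98: 98/228 × $2,739.00 → $1,177.28
After Feb 10: 374 on hand, pool $4,489.72 (≈ $12.0046 each)
Feb 11, sell 65: 65/374 × $4,489.72 → $780.29
After Feb 14: 497 on hand, pool $5,777.43 (≈ $11.6246 each)
Feb 17, sell 207: 207/497 × $5,777.43 → $2,406.29
Total COGS = $1,177.28 + $780.29 + $2,406.29 = $4,363.86
Ending inventory (cost pool remaining) = $3,371.14

COGS = $4,363.86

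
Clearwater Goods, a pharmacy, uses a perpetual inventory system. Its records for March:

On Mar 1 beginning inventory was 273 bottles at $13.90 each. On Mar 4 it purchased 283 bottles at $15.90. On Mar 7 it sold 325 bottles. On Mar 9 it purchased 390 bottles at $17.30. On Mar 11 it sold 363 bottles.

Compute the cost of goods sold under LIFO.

Mar 7, 325 sold [LIFO — newest first]: 283 @ $15.90 + 42 @ $13.90 = $5,083.50
Mar 11, 363 sold [LIFO — newest first]: 363 @ $17.30 = $6,279.90
Total COGS = $5,083.50 + $6,279.90 = $11,363.40
Ending inventory: 231 @ $13.90 + 27 @ $17.30 = $3,678.00
Check: goods available $15,041.40 = COGS $11,363.40 + ending $3,678.00

COGS = $11,363.40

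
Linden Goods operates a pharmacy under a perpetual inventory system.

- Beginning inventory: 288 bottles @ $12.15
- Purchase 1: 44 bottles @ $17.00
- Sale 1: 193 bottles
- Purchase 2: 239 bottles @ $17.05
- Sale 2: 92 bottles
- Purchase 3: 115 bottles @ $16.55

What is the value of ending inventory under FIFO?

Ending inventory = $6,762.65

Sale 1 (193) [FIFO — oldest first]: 193 @ $12.15 = $2,344.95
Sale 2 (92) [FIFO — oldest first]: 92 @ $12.15 = $1,117.80
Total COGS = $2,344.95 + $1,117.80 = $3,462.75
Ending inventory: 3 @ $12.15 + 44 @ $17.00 + 239 @ $17.05 + 115 @ $16.55 = $6,762.65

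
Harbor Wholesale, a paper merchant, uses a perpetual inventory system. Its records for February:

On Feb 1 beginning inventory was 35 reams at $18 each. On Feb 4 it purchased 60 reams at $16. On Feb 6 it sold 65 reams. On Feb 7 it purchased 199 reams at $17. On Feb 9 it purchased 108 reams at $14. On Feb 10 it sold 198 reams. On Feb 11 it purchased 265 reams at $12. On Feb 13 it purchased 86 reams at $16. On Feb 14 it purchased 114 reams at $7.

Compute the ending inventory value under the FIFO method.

Feb 6, 65 sold [FIFO — oldest first]: 35 @ $18 + 30 @ $16 = $1,110
Feb 10, 198 sold [FIFO — oldest first]: 30 @ $16 + 168 @ $17 = $3,336
Total COGS = $1,110 + $3,336 = $4,446
Ending inventory: 31 @ $17 + 108 @ $14 + 265 @ $12 + 86 @ $16 + 114 @ $7 = $7,393
Check: goods available $11,839 = COGS $4,446 + ending $7,393

Ending inventory = $7,393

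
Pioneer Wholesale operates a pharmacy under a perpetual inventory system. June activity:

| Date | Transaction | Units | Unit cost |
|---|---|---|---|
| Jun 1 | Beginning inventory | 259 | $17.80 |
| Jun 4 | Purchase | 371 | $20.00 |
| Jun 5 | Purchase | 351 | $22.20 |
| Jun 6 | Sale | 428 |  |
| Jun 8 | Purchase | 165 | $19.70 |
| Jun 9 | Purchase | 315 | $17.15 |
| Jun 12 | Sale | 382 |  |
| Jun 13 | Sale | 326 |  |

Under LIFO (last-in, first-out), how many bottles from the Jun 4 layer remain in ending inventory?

66

Jun 6, 428 sold [LIFO — newest first]: 351 @ $22.20 + 77 @ $20.00 = $9,332.20
Jun 12, 382 sold [LIFO — newest first]: 315 @ $17.15 + 67 @ $19.70 = $6,722.15
Jun 13, 326 sold [LIFO — newest first]: 98 @ $19.70 + 228 @ $20.00 = $6,490.60
Total COGS = $9,332.20 + $6,722.15 + $6,490.60 = $22,544.95
Ending inventory: 259 @ $17.80 + 66 @ $20.00 = $5,930.20
Check: goods available $28,475.15 = COGS $22,544.95 + ending $5,930.20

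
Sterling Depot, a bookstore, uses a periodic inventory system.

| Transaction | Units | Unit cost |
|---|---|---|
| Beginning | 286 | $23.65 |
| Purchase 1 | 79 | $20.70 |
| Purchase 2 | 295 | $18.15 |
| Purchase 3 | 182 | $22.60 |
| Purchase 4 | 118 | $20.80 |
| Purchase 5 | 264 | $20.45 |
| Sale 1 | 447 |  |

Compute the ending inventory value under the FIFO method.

Ending inventory = $15,832.35

Sale 1 (447) [FIFO — oldest first]: 286 @ $23.65 + 79 @ $20.70 + 82 @ $18.15 = $9,887.50
Ending inventory: 213 @ $18.15 + 182 @ $22.60 + 118 @ $20.80 + 264 @ $20.45 = $15,832.35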